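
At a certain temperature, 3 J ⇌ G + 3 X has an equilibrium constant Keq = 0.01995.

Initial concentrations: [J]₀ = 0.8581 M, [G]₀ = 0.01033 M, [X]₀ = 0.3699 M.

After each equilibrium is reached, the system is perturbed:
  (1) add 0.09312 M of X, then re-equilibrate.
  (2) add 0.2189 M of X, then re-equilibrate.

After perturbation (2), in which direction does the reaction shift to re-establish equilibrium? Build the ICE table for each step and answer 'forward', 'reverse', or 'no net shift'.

Q₀ = 8.2745e-04 vs Keq = 0.01995 ⇒ Q<K, forward
Step 1:
                    J           G           X
  init         0.8581     0.01033      0.3699
  Δ           -0.1386     0.04619      0.1386
  eq           0.7195     0.05652      0.5085
  solve Keq expr → x = 0.04619; check Q = 0.01995
Then add 0.09312 M of X.
Step 2:
                    J           G           X
  init         0.7195     0.05652      0.6016
  Δ           0.03205    -0.01068    -0.03205
  eq           0.7516     0.04584      0.5696
  solve Keq expr → x = -0.01068; check Q = 0.01995
Then add 0.2189 M of X.
Step 3:
                    J           G           X
  init         0.7516     0.04584      0.7885
  Δ            0.0568    -0.01893     -0.0568
  eq           0.8084     0.02691      0.7317
  solve Keq expr → x = -0.01893; check Q = 0.01995

Direction: reverse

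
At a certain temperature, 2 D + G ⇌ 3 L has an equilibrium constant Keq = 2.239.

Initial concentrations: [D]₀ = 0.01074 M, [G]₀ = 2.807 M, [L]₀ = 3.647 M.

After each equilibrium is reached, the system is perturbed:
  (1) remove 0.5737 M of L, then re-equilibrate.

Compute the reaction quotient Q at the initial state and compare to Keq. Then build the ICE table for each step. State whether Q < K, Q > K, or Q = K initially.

Q₀ = 1.4982e+05; Q > K (proceeds reverse)

Q₀ = 1.4982e+05 vs Keq = 2.239 ⇒ Q>K, reverse
Step 1:
                   D          G          L
  Initial    0.01074      2.807      3.647
  Change       1.064     0.5319     -1.596
  Equil        1.075      3.339      2.051
  solve Keq expr → x = -0.5319; check Q = 2.239
Then remove 0.5737 M of L.
Step 2:
                   D          G          L
  Initial      1.075      3.339      1.478
  Change     -0.1974   -0.09872     0.2962
  Equil       0.8771       3.24      1.774
  solve Keq expr → x = 0.09872; check Q = 2.239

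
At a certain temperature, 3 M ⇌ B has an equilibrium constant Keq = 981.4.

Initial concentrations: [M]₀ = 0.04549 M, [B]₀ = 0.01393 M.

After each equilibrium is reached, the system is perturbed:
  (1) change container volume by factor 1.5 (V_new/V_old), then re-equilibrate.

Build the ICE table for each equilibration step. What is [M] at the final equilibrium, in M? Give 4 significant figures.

Q₀ = 148 vs Keq = 981.4 ⇒ Q<K, forward
Step 1:
                    M           B
  Initial     0.04549     0.01393
  Change     -0.01818     0.00606
  Equil       0.02731     0.01999
  solve Keq expr → x = 0.00606; check Q = 981.4
Then change container volume by factor 1.5 (V_new/V_old).
Step 2:
                    M           B
  Initial     0.01821     0.01333
  Change     0.004681    -0.00156
  Equil       0.02289     0.01177
  solve Keq expr → x = -0.00156; check Q = 981.4

[M]_eq = 0.02289 M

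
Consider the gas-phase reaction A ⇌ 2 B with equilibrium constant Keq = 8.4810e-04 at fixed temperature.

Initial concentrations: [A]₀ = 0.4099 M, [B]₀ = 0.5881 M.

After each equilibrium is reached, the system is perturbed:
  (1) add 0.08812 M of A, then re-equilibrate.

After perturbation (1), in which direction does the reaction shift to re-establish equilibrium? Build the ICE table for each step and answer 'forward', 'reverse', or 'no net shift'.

Q₀ = 0.8438 vs Keq = 8.4810e-04 ⇒ Q>K, reverse
Step 1:
                    A           B
  init         0.4099      0.5881
  Δ            0.2819     -0.5639
  eq           0.6918     0.02422
  solve Keq expr → x = -0.2819; check Q = 8.4810e-04
Then add 0.08812 M of A.
Step 2:
                    A           B
  init           0.78     0.02422
  Δ       -7.4209e-04    0.001484
  eq           0.7792     0.02571
  solve Keq expr → x = 7.4209e-04; check Q = 8.4810e-04

Direction: forward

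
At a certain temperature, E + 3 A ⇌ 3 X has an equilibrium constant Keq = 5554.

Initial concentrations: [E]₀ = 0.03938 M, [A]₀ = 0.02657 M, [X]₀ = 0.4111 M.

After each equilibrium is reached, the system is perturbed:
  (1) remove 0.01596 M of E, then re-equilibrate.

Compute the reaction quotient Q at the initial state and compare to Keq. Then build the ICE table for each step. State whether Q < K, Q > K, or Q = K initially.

Q₀ = 9.4057e+04; Q > K (proceeds reverse)

Q₀ = 9.4057e+04 vs Keq = 5554 ⇒ Q>K, reverse
Step 1:
                  E         A         X
  I         0.03938   0.02657    0.4111
  C         0.01054   0.03162  -0.03162
  E         0.04992   0.05819    0.3795
  solve Keq expr → x = -0.01054; check Q = 5554
Then remove 0.01596 M of E.
Step 2:
                  E         A         X
  I         0.03396   0.05819    0.3795
  C        0.001926  0.005779 -0.005779
  E         0.03589   0.06397    0.3737
  solve Keq expr → x = -0.001926; check Q = 5554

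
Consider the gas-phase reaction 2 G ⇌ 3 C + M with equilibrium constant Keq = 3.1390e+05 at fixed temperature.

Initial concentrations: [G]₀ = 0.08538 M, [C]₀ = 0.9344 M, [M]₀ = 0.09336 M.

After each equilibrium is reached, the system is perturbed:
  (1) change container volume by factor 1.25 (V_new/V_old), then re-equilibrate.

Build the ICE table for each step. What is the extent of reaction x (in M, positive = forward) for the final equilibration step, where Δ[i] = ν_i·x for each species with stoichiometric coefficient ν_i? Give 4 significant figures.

x = 5.7384e-05 M

Q₀ = 10.45 vs Keq = 3.1390e+05 ⇒ Q<K, forward
Step 1:
                    G           C           M
  I           0.08538      0.9344     0.09336
  C          -0.08466       0.127     0.04233
  E        7.1894e-04       1.061      0.1357
  solve Keq expr → x = 0.04233; check Q = 3.1390e+05
Then change container volume by factor 1.25 (V_new/V_old).
Step 2:
                    G           C           M
  I        5.7515e-04      0.8491      0.1086
  C       -1.1477e-04  1.7215e-04  5.7384e-05
  E        4.6038e-04      0.8493      0.1086
  solve Keq expr → x = 5.7384e-05; check Q = 3.1390e+05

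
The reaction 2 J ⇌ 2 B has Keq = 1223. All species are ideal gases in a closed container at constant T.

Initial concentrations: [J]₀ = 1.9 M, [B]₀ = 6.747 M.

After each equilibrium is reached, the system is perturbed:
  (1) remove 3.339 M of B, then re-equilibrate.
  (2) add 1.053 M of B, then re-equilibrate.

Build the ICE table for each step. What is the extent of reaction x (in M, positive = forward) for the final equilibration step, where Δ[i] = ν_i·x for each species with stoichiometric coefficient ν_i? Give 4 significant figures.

Q₀ = 12.61 vs Keq = 1223 ⇒ Q<K, forward
Step 1:
                  J         B
  Initial       1.9     6.747
  Change      -1.66      1.66
  Equil      0.2404     8.407
  solve Keq expr → x = 0.8298; check Q = 1223
Then remove 3.339 M of B.
Step 2:
                  J         B
  Initial    0.2404     5.068
  Change   -0.09282   0.09282
  Equil      0.1476      5.16
  solve Keq expr → x = 0.04641; check Q = 1223
Then add 1.053 M of B.
Step 3:
                  J         B
  Initial    0.1476     6.213
  Change    0.02927  -0.02927
  Equil      0.1768     6.184
  solve Keq expr → x = -0.01464; check Q = 1223

x = -0.01464 M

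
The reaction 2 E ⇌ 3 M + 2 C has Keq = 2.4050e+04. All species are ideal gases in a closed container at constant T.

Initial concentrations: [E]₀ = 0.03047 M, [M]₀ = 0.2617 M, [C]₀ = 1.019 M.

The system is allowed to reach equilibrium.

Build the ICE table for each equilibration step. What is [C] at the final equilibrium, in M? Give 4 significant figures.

Q₀ = 20.05 vs Keq = 2.4050e+04 ⇒ Q<K, forward
Step 1:
                  E         M         C
  init      0.03047    0.2617     1.019
  Δ        -0.02933   0.04399   0.02933
  eq       0.001143    0.3057     1.048
  solve Keq expr → x = 0.01466; check Q = 2.4050e+04

[C]_eq = 1.048 M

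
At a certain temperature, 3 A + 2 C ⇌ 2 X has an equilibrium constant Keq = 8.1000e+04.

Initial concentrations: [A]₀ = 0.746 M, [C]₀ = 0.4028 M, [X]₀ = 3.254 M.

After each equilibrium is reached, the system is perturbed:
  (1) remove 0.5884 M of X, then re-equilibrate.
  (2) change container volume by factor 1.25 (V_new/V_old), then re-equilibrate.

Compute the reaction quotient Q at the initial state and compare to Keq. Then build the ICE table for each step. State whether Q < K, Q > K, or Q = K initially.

Q₀ = 157.2 vs Keq = 8.1000e+04 ⇒ Q<K, forward
Step 1:
                   A          C          X
  Initial      0.746     0.4028      3.254
  Change     -0.4726    -0.3151     0.3151
  Equil       0.2734    0.08773      3.569
  solve Keq expr → x = 0.1575; check Q = 8.1000e+04
Then remove 0.5884 M of X.
Step 2:
                   A          C          X
  Initial     0.2734    0.08773      2.981
  Change    -0.01301  -0.008674   0.008674
  Equil       0.2604    0.07905      2.989
  solve Keq expr → x = 0.004337; check Q = 8.1000e+04
Then change container volume by factor 1.25 (V_new/V_old).
Step 3:
                   A          C          X
  Initial     0.2083    0.06324      2.391
  Change     0.02002    0.01335   -0.01335
  Equil       0.2283    0.07659      2.378
  solve Keq expr → x = -0.006673; check Q = 8.1000e+04

Q₀ = 157.2; Q < K (proceeds forward)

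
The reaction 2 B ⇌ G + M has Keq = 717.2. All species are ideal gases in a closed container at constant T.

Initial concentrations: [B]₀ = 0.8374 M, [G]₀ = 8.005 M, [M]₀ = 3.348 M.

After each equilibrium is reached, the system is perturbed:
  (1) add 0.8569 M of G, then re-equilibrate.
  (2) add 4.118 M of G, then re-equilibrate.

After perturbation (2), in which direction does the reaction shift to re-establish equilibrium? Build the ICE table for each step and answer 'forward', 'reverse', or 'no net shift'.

Q₀ = 38.22 vs Keq = 717.2 ⇒ Q<K, forward
Step 1:
                    B           G           M
  init         0.8374       8.005       3.348
  Δ           -0.6312      0.3156      0.3156
  eq           0.2062       8.321       3.664
  solve Keq expr → x = 0.3156; check Q = 717.2
Then add 0.8569 M of G.
Step 2:
                    B           G           M
  init         0.2062       9.178       3.664
  Δ           0.01015   -0.005073   -0.005073
  eq           0.2163       9.172       3.659
  solve Keq expr → x = -0.005073; check Q = 717.2
Then add 4.118 M of G.
Step 3:
                    B           G           M
  init         0.2163       13.29       3.659
  Δ           0.04309    -0.02154    -0.02154
  eq           0.2594       13.27       3.637
  solve Keq expr → x = -0.02154; check Q = 717.2

Direction: reverse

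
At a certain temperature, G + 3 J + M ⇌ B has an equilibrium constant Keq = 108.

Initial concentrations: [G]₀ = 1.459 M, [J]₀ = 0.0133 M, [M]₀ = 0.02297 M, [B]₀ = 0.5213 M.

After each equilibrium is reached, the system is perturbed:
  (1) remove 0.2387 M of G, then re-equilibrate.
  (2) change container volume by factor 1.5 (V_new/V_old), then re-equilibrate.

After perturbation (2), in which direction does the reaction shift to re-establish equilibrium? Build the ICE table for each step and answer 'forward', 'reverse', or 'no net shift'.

Direction: reverse

Q₀ = 6.6118e+06 vs Keq = 108 ⇒ Q>K, reverse
Step 1:
                  G         J         M         B
  I           1.459    0.0133   0.02297    0.5213
  C         0.09008    0.2703   0.09008  -0.09008
  E           1.549    0.2836    0.1131    0.4312
  solve Keq expr → x = -0.09008; check Q = 108
Then remove 0.2387 M of G.
Step 2:
                  G         J         M         B
  I            1.31    0.2836    0.1131    0.4312
  C        0.003902   0.01171  0.003902 -0.003902
  E           1.314    0.2953     0.117    0.4273
  solve Keq expr → x = -0.003902; check Q = 108
Then change container volume by factor 1.5 (V_new/V_old).
Step 3:
                  G         J         M         B
  I          0.8762    0.1968   0.07797    0.2849
  C         0.03048   0.09143   0.03048  -0.03048
  E          0.9067    0.2883    0.1084    0.2544
  solve Keq expr → x = -0.03048; check Q = 108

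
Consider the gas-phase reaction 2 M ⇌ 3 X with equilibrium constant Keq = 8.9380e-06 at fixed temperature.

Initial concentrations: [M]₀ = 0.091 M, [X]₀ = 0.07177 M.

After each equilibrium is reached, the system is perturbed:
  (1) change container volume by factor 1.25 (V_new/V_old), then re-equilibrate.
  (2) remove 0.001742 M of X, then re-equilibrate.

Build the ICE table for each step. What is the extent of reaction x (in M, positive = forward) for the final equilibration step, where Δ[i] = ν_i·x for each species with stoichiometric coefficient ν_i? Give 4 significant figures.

Q₀ = 0.04464 vs Keq = 8.9380e-06 ⇒ Q>K, reverse
Step 1:
                  M         X
  I           0.091   0.07177
  C          0.0442   -0.0663
  E          0.1352  0.005467
  solve Keq expr → x = -0.0221; check Q = 8.9380e-06
Then change container volume by factor 1.25 (V_new/V_old).
Step 2:
                  M         X
  I          0.1082  0.004373
  C       -2.2086e-04 3.3129e-04
  E          0.1079  0.004705
  solve Keq expr → x = 1.1043e-04; check Q = 8.9380e-06
Then remove 0.001742 M of X.
Step 3:
                  M         X
  I          0.1079  0.002963
  C       -0.001139  0.001709
  E          0.1068  0.004672
  solve Keq expr → x = 5.6961e-04; check Q = 8.9380e-06

x = 5.6961e-04 M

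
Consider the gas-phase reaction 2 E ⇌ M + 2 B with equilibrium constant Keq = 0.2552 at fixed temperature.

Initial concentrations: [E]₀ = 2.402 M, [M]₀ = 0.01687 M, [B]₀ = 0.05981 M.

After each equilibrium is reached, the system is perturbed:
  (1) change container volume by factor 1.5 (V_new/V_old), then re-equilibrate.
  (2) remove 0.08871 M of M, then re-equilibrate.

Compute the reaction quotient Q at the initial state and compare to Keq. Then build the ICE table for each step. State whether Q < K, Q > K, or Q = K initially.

Q₀ = 1.0460e-05 vs Keq = 0.2552 ⇒ Q<K, forward
Step 1:
                    E           M           B
  init          2.402     0.01687     0.05981
  Δ           -0.9661      0.4831      0.9661
  eq            1.436      0.4999       1.026
  solve Keq expr → x = 0.4831; check Q = 0.2552
Then change container volume by factor 1.5 (V_new/V_old).
Step 2:
                    E           M           B
  init         0.9573      0.3333      0.6839
  Δ          -0.06344     0.03172     0.06344
  eq           0.8938       0.365      0.7474
  solve Keq expr → x = 0.03172; check Q = 0.2552
Then remove 0.08871 M of M.
Step 3:
                    E           M           B
  init         0.8938      0.2763      0.7474
  Δ          -0.04194     0.02097     0.04194
  eq           0.8519      0.2973      0.7893
  solve Keq expr → x = 0.02097; check Q = 0.2552

Q₀ = 1.0460e-05; Q < K (proceeds forward)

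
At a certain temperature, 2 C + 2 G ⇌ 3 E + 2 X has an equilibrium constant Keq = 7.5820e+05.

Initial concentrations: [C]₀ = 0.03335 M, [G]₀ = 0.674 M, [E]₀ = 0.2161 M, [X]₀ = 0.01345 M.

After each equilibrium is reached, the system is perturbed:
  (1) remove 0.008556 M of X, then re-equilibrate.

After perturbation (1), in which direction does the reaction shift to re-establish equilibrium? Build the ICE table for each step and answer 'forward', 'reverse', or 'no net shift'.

Q₀ = 0.003613 vs Keq = 7.5820e+05 ⇒ Q<K, forward
Step 1:
                    C           G           E           X
  Initial     0.03335       0.674      0.2161     0.01345
  Change     -0.03334    -0.03334     0.05001     0.03334
  Equil    1.1513e-05      0.6407      0.2661     0.04679
  solve Keq expr → x = 0.01667; check Q = 7.5820e+05
Then remove 0.008556 M of X.
Step 2:
                    C           G           E           X
  Initial  1.1513e-05      0.6407      0.2661     0.03823
  Change  -2.1047e-06 -2.1047e-06  3.1571e-06  2.1047e-06
  Equil    9.4087e-06      0.6407      0.2661     0.03823
  solve Keq expr → x = 1.0524e-06; check Q = 7.5820e+05

Direction: forward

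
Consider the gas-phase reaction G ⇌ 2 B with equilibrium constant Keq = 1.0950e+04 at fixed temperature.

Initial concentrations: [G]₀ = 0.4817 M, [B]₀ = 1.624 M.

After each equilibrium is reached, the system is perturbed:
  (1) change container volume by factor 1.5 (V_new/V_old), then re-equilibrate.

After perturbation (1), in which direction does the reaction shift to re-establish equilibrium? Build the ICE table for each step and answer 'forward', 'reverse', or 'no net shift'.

Q₀ = 5.475 vs Keq = 1.0950e+04 ⇒ Q<K, forward
Step 1:
                   G          B
  Initial     0.4817      1.624
  Change     -0.4811     0.9622
  Equil   6.1081e-04      2.586
  solve Keq expr → x = 0.4811; check Q = 1.0950e+04
Then change container volume by factor 1.5 (V_new/V_old).
Step 2:
                   G          B
  Initial 4.0720e-04      1.724
  Change  -1.3565e-04 2.7130e-04
  Equil   2.7155e-04      1.724
  solve Keq expr → x = 1.3565e-04; check Q = 1.0950e+04

Direction: forward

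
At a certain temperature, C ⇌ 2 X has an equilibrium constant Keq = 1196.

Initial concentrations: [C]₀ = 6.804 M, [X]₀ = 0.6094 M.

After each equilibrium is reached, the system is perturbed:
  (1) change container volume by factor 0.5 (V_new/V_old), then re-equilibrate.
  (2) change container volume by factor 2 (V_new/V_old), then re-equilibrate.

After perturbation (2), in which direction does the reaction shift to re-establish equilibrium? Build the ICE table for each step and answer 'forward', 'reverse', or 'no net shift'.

Direction: forward

Q₀ = 0.05458 vs Keq = 1196 ⇒ Q<K, forward
Step 1:
                    C           X
  I             6.804      0.6094
  C            -6.643       13.29
  E            0.1614       13.89
  solve Keq expr → x = 6.643; check Q = 1196
Then change container volume by factor 0.5 (V_new/V_old).
Step 2:
                    C           X
  I            0.3228       27.79
  C            0.2957     -0.5913
  E            0.6185        27.2
  solve Keq expr → x = -0.2957; check Q = 1196
Then change container volume by factor 2 (V_new/V_old).
Step 3:
                    C           X
  I            0.3092        13.6
  C           -0.1478      0.2957
  E            0.1614       13.89
  solve Keq expr → x = 0.1478; check Q = 1196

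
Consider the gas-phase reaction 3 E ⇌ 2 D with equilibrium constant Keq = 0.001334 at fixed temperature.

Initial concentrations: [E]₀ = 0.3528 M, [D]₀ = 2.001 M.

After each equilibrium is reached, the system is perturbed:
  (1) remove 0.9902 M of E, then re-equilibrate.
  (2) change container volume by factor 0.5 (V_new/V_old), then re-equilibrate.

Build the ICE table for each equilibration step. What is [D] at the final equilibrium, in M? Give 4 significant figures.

[D]_eq = 0.3198 M

Q₀ = 91.18 vs Keq = 0.001334 ⇒ Q>K, reverse
Step 1:
                    E           D
  I            0.3528       2.001
  C             2.708      -1.805
  E             3.061      0.1956
  solve Keq expr → x = -0.9027; check Q = 0.001334
Then remove 0.9902 M of E.
Step 2:
                    E           D
  I             2.071      0.1956
  C            0.1162    -0.07747
  E             2.187      0.1181
  solve Keq expr → x = -0.03874; check Q = 0.001334
Then change container volume by factor 0.5 (V_new/V_old).
Step 3:
                    E           D
  I             4.374      0.2362
  C           -0.1254     0.08359
  E             4.248      0.3198
  solve Keq expr → x = 0.0418; check Q = 0.001334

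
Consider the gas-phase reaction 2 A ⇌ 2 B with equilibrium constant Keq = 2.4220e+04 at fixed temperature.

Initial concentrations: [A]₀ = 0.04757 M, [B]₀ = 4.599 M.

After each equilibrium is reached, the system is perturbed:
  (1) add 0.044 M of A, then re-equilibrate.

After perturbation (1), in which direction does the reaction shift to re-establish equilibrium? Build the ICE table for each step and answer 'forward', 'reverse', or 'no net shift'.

Direction: forward

Q₀ = 9347 vs Keq = 2.4220e+04 ⇒ Q<K, forward
Step 1:
                   A          B
  init       0.04757      4.599
  Δ          -0.0179     0.0179
  eq         0.02967      4.617
  solve Keq expr → x = 0.008952; check Q = 2.4220e+04
Then add 0.044 M of A.
Step 2:
                   A          B
  init       0.07367      4.617
  Δ         -0.04372    0.04372
  eq         0.02995      4.661
  solve Keq expr → x = 0.02186; check Q = 2.4220e+04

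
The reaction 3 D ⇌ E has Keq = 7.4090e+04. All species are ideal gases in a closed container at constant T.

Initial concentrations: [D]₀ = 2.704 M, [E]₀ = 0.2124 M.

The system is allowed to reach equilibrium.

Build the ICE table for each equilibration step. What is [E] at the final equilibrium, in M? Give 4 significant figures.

[E]_eq = 1.106 M

Q₀ = 0.01074 vs Keq = 7.4090e+04 ⇒ Q<K, forward
Step 1:
                   D          E
  init         2.704     0.2124
  Δ           -2.679     0.8931
  eq         0.02462      1.106
  solve Keq expr → x = 0.8931; check Q = 7.4090e+04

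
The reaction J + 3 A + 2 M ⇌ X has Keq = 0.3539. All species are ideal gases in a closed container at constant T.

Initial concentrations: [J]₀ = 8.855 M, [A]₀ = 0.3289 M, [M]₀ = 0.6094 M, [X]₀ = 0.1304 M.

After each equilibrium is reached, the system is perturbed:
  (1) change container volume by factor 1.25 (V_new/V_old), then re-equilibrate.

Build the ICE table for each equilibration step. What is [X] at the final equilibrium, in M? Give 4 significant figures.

Q₀ = 1.115 vs Keq = 0.3539 ⇒ Q>K, reverse
Step 1:
                    J           A           M           X
  Initial       8.855      0.3289      0.6094      0.1304
  Change      0.02917     0.08752     0.05834    -0.02917
  Equil         8.884      0.4164      0.6677      0.1012
  solve Keq expr → x = -0.02917; check Q = 0.3539
Then change container volume by factor 1.25 (V_new/V_old).
Step 2:
                    J           A           M           X
  Initial       7.107      0.3331      0.5342     0.08098
  Change      0.02404     0.07211     0.04807    -0.02404
  Equil         7.131      0.4052      0.5823     0.05695
  solve Keq expr → x = -0.02404; check Q = 0.3539

[X]_eq = 0.05695 M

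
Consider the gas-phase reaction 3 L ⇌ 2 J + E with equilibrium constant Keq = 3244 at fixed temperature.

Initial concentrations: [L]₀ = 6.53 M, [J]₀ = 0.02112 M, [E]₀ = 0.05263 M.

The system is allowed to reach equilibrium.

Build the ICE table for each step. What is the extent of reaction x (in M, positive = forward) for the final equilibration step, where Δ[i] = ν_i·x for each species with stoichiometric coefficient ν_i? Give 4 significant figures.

Q₀ = 8.4310e-08 vs Keq = 3244 ⇒ Q<K, forward
Step 1:
                    L           J           E
  I              6.53     0.02112     0.05263
  C            -6.302       4.201       2.101
  E            0.2279       4.223       2.153
  solve Keq expr → x = 2.101; check Q = 3244

x = 2.101 M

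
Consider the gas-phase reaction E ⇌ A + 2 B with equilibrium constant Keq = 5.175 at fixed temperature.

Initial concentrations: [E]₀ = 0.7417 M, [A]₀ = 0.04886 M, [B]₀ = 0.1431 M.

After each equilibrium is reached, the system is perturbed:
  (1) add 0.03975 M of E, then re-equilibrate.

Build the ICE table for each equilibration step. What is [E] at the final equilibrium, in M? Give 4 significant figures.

Q₀ = 0.001349 vs Keq = 5.175 ⇒ Q<K, forward
Step 1:
                  E         A         B
  I          0.7417   0.04886    0.1431
  C         -0.5568    0.5568     1.114
  E          0.1849    0.6057     1.257
  solve Keq expr → x = 0.5568; check Q = 5.175
Then add 0.03975 M of E.
Step 2:
                  E         A         B
  I          0.2246    0.6057     1.257
  C        -0.02066   0.02066   0.04133
  E           0.204    0.6264     1.298
  solve Keq expr → x = 0.02066; check Q = 5.175

[E]_eq = 0.204 M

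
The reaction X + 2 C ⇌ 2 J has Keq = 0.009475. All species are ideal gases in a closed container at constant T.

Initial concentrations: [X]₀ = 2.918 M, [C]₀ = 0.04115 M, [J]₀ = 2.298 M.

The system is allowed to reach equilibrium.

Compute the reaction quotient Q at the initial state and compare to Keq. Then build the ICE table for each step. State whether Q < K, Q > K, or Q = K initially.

Q₀ = 1069; Q > K (proceeds reverse)

Q₀ = 1069 vs Keq = 0.009475 ⇒ Q>K, reverse
Step 1:
                   X          C          J
  Initial      2.918    0.04115      2.298
  Change      0.9609      1.922     -1.922
  Equil        3.879      1.963     0.3763
  solve Keq expr → x = -0.9609; check Q = 0.009475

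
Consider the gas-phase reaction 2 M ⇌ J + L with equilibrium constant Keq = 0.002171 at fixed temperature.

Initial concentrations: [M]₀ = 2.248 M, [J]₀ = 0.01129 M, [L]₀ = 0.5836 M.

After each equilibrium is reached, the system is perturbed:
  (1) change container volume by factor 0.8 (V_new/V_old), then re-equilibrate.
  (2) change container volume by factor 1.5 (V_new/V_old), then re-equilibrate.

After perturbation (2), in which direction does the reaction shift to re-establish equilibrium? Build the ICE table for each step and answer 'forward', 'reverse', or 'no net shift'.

Direction: no net shift

Q₀ = 0.001304 vs Keq = 0.002171 ⇒ Q<K, forward
Step 1:
                    M           J           L
  init          2.248     0.01129      0.5836
  Δ           -0.0141    0.007052    0.007052
  eq            2.234     0.01834      0.5907
  solve Keq expr → x = 0.007052; check Q = 0.002171
Then change container volume by factor 0.8 (V_new/V_old).
Step 2:
                    M           J           L
  init          2.792     0.02293      0.7383
  Δ                 0           0           0
  eq            2.792     0.02293      0.7383
  solve Keq expr → x = 0; check Q = 0.002171
Then change container volume by factor 1.5 (V_new/V_old).
Step 3:
                    M           J           L
  init          1.862     0.01529      0.4922
  Δ                 0           0           0
  eq            1.862     0.01529      0.4922
  solve Keq expr → x = 0; check Q = 0.002171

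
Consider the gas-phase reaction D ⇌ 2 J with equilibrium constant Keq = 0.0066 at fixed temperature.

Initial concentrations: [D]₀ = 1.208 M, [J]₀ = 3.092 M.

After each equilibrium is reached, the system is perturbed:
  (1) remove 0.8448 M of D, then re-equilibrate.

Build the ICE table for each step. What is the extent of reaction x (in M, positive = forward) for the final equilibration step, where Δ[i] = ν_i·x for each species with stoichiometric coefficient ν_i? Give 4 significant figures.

x = -0.01128 M

Q₀ = 7.914 vs Keq = 0.0066 ⇒ Q>K, reverse
Step 1:
                    D           J
  I             1.208       3.092
  C             1.479      -2.959
  E             2.687      0.1332
  solve Keq expr → x = -1.479; check Q = 0.0066
Then remove 0.8448 M of D.
Step 2:
                    D           J
  I             1.843      0.1332
  C           0.01128    -0.02256
  E             1.854      0.1106
  solve Keq expr → x = -0.01128; check Q = 0.0066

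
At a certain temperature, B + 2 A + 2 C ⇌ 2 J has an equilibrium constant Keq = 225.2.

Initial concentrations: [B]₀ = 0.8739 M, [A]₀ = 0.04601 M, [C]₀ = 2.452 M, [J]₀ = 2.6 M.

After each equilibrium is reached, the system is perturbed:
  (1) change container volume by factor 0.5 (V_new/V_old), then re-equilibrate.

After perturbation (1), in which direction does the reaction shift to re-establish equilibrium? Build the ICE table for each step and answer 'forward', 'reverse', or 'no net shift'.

Q₀ = 607.8 vs Keq = 225.2 ⇒ Q>K, reverse
Step 1:
                   B          A          C          J
  I           0.8739    0.04601      2.452        2.6
  C          0.01369    0.02738    0.02738   -0.02738
  E           0.8876    0.07339      2.479      2.573
  solve Keq expr → x = -0.01369; check Q = 225.2
Then change container volume by factor 0.5 (V_new/V_old).
Step 2:
                   B          A          C          J
  I            1.775     0.1468      4.959      5.145
  C         -0.04612   -0.09224   -0.09224    0.09224
  E            1.729    0.05454      4.867      5.237
  solve Keq expr → x = 0.04612; check Q = 225.2

Direction: forward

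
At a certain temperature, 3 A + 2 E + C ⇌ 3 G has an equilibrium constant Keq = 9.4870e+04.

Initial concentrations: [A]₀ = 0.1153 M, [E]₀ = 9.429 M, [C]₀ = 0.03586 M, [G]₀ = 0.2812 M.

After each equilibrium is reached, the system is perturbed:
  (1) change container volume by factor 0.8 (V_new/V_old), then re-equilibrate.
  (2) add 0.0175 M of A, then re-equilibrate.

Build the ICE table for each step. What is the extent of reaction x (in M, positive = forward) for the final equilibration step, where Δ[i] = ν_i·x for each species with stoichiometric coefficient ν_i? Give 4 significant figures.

Q₀ = 4.55 vs Keq = 9.4870e+04 ⇒ Q<K, forward
Step 1:
                   A          E          C          G
  init        0.1153      9.429    0.03586     0.2812
  Δ          -0.1009   -0.06725   -0.03363     0.1009
  eq         0.01442      9.362   0.002235     0.3821
  solve Keq expr → x = 0.03363; check Q = 9.4870e+04
Then change container volume by factor 0.8 (V_new/V_old).
Step 2:
                   A          E          C          G
  init       0.01803       11.7   0.002794     0.4776
  Δ        -0.002089  -0.001393 -6.9634e-04   0.002089
  eq         0.01594       11.7   0.002097     0.4797
  solve Keq expr → x = 6.9634e-04; check Q = 9.4870e+04
Then add 0.0175 M of A.
Step 3:
                   A          E          C          G
  init       0.03344       11.7   0.002097     0.4797
  Δ        -0.005131  -0.003421   -0.00171   0.005131
  eq         0.02831       11.7 3.8688e-04     0.4848
  solve Keq expr → x = 0.00171; check Q = 9.4870e+04

x = 0.00171 M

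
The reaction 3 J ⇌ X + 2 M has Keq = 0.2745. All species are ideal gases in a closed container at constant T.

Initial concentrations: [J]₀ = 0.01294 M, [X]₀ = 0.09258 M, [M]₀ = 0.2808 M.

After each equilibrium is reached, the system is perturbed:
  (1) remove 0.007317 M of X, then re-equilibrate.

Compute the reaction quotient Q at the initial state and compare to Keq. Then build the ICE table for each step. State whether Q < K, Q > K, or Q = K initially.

Q₀ = 3369 vs Keq = 0.2745 ⇒ Q>K, reverse
Step 1:
                  J         X         M
  I         0.01294   0.09258    0.2808
  C          0.1547  -0.05158   -0.1032
  E          0.1677     0.041    0.1776
  solve Keq expr → x = -0.05158; check Q = 0.2745
Then remove 0.007317 M of X.
Step 2:
                  J         X         M
  I          0.1677   0.03369    0.1776
  C       -0.005575  0.001858  0.003717
  E          0.1621   0.03554    0.1814
  solve Keq expr → x = 0.001858; check Q = 0.2745

Q₀ = 3369; Q > K (proceeds reverse)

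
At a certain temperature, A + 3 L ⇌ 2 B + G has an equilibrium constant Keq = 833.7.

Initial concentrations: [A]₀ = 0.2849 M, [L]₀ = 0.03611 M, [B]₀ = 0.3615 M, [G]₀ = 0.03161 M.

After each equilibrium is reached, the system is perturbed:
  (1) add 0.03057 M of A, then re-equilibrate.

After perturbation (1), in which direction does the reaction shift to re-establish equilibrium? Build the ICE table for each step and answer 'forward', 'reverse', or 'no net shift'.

Direction: forward

Q₀ = 307.9 vs Keq = 833.7 ⇒ Q<K, forward
Step 1:
                  A         L         B         G
  I          0.2849   0.03611    0.3615   0.03161
  C       -0.003005 -0.009014   0.00601  0.003005
  E          0.2819    0.0271    0.3675   0.03461
  solve Keq expr → x = 0.003005; check Q = 833.7
Then add 0.03057 M of A.
Step 2:
                  A         L         B         G
  I          0.3125    0.0271    0.3675   0.03461
  C       -2.7087e-04 -8.1262e-04 5.4175e-04 2.7087e-04
  E          0.3122   0.02628    0.3681   0.03489
  solve Keq expr → x = 2.7087e-04; check Q = 833.7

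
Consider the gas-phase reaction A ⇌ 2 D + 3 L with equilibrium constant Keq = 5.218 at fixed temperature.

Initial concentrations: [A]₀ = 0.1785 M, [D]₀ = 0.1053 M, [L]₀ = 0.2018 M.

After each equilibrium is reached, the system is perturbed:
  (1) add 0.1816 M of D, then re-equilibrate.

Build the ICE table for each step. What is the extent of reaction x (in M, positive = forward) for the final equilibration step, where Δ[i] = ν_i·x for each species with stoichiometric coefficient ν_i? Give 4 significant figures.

Q₀ = 5.1048e-04 vs Keq = 5.218 ⇒ Q<K, forward
Step 1:
                  A         D         L
  init       0.1785    0.1053    0.2018
  Δ          -0.166    0.3319    0.4979
  eq        0.01255    0.4372    0.6997
  solve Keq expr → x = 0.166; check Q = 5.218
Then add 0.1816 M of D.
Step 2:
                  A         D         L
  init      0.01255    0.6188    0.6997
  Δ        0.008654  -0.01731  -0.02596
  eq         0.0212    0.6015    0.6737
  solve Keq expr → x = -0.008654; check Q = 5.218

x = -0.008654 M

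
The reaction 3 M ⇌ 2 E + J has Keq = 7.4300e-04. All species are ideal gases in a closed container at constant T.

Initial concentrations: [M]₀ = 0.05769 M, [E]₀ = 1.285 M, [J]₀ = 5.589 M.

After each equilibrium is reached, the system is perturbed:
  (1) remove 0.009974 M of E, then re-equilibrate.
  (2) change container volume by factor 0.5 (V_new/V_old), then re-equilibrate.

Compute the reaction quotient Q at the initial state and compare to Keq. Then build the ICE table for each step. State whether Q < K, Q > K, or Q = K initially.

Q₀ = 4.8066e+04 vs Keq = 7.4300e-04 ⇒ Q>K, reverse
Step 1:
                   M          E          J
  Initial    0.05769      1.285      5.589
  Change       1.878     -1.252     -0.626
  Equil        1.936    0.03295      4.963
  solve Keq expr → x = -0.626; check Q = 7.4300e-04
Then remove 0.009974 M of E.
Step 2:
                   M          E          J
  Initial      1.936    0.02298      4.963
  Change    -0.01439   0.009592   0.004796
  Equil        1.921    0.03257      4.968
  solve Keq expr → x = 0.004796; check Q = 7.4300e-04
Then change container volume by factor 0.5 (V_new/V_old).
Step 3:
                   M          E          J
  Initial      3.843    0.06514      9.936
  Change           0          0          0
  Equil        3.843    0.06514      9.936
  solve Keq expr → x = 0; check Q = 7.4300e-04

Q₀ = 4.8066e+04; Q > K (proceeds reverse)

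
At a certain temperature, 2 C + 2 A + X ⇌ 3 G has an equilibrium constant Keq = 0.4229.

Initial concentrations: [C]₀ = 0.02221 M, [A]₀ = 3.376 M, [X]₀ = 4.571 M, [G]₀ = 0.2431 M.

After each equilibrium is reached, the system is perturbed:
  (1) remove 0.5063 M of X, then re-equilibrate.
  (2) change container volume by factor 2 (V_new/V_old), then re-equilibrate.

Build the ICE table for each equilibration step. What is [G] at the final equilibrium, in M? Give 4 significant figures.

Q₀ = 0.559 vs Keq = 0.4229 ⇒ Q>K, reverse
Step 1:
                    C           A           X           G
  init        0.02221       3.376       4.571      0.2431
  Δ          0.002673    0.002673    0.001337    -0.00401
  eq          0.02488       3.379       4.572      0.2391
  solve Keq expr → x = -0.001337; check Q = 0.4229
Then remove 0.5063 M of X.
Step 2:
                    C           A           X           G
  init        0.02488       3.379       4.066      0.2391
  Δ          0.001196    0.001196  5.9808e-04   -0.001794
  eq          0.02608        3.38       4.067      0.2373
  solve Keq expr → x = -5.9808e-04; check Q = 0.4229
Then change container volume by factor 2 (V_new/V_old).
Step 3:
                    C           A           X           G
  init        0.01304        1.69       2.033      0.1186
  Δ          0.008715    0.008715    0.004358    -0.01307
  eq          0.02175       1.699       2.038      0.1056
  solve Keq expr → x = -0.004358; check Q = 0.4229

[G]_eq = 0.1056 M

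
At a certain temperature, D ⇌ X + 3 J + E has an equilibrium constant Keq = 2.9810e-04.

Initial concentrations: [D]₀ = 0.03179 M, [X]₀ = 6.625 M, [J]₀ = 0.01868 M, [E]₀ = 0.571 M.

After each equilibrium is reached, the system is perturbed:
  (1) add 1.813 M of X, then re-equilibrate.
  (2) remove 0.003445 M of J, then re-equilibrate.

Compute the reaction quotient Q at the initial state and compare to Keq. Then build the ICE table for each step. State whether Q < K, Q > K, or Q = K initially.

Q₀ = 7.7564e-04 vs Keq = 2.9810e-04 ⇒ Q>K, reverse
Step 1:
                   D          X          J          E
  init       0.03179      6.625    0.01868      0.571
  Δ         0.001619  -0.001619  -0.004858  -0.001619
  eq         0.03341      6.623    0.01382     0.5694
  solve Keq expr → x = -0.001619; check Q = 2.9810e-04
Then add 1.813 M of X.
Step 2:
                   D          X          J          E
  init       0.03341      8.436    0.01382     0.5694
  Δ       3.4165e-04 -3.4165e-04  -0.001025 -3.4165e-04
  eq         0.03375      8.436     0.0128      0.569
  solve Keq expr → x = -3.4165e-04; check Q = 2.9810e-04
Then remove 0.003445 M of J.
Step 3:
                   D          X          J          E
  init       0.03375      8.436   0.009352      0.569
  Δ        -0.001099   0.001099   0.003296   0.001099
  eq         0.03265      8.437    0.01265     0.5701
  solve Keq expr → x = 0.001099; check Q = 2.9810e-04

Q₀ = 7.7564e-04; Q > K (proceeds reverse)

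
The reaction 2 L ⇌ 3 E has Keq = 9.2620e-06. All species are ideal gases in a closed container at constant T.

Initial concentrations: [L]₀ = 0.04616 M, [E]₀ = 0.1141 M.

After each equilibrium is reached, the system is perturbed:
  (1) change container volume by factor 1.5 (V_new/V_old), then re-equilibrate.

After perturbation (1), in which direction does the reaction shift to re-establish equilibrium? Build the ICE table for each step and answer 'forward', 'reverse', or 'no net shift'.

Q₀ = 0.6971 vs Keq = 9.2620e-06 ⇒ Q>K, reverse
Step 1:
                  L         E
  init      0.04616    0.1141
  Δ         0.07268    -0.109
  eq         0.1188  0.005076
  solve Keq expr → x = -0.03634; check Q = 9.2620e-06
Then change container volume by factor 1.5 (V_new/V_old).
Step 2:
                  L         E
  init      0.07923  0.003384
  Δ       -3.1955e-04 4.7932e-04
  eq        0.07891  0.003864
  solve Keq expr → x = 1.5977e-04; check Q = 9.2620e-06

Direction: forward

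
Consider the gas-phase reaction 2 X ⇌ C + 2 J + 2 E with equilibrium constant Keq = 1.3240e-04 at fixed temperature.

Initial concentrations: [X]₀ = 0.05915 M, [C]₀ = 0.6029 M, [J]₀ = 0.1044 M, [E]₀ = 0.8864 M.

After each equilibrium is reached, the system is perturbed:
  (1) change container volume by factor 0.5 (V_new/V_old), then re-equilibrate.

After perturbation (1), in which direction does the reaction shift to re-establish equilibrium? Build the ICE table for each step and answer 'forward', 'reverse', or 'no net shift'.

Direction: reverse

Q₀ = 1.476 vs Keq = 1.3240e-04 ⇒ Q>K, reverse
Step 1:
                  X         C         J         E
  Initial   0.05915    0.6029    0.1044    0.8864
  Change     0.1012  -0.05062   -0.1012   -0.1012
  Equil      0.1604    0.5523  0.003163    0.7852
  solve Keq expr → x = -0.05062; check Q = 1.3240e-04
Then change container volume by factor 0.5 (V_new/V_old).
Step 2:
                  X         C         J         E
  Initial    0.3208     1.105  0.006326      1.57
  Change   0.004053 -0.002026 -0.004053 -0.004053
  Equil      0.3248     1.103  0.002273     1.566
  solve Keq expr → x = -0.002026; check Q = 1.3240e-04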